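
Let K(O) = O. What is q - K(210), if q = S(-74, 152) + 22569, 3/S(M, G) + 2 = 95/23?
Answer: 1095660/49 ≈ 22360.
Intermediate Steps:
S(M, G) = 69/49 (S(M, G) = 3/(-2 + 95/23) = 3/(49/23) = 3*(23/49) = 69/49)
q = 1105950/49 (q = 69/49 + 22569 = 1105950/49 ≈ 22570.)
q - K(210) = 1105950/49 - 1*210 = 1105950/49 - 210 = 1095660/49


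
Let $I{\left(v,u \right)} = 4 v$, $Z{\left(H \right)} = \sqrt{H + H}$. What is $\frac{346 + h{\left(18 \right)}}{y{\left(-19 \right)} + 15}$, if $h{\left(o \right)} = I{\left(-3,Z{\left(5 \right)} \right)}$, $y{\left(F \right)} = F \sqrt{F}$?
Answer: $\frac{2505}{3542} + \frac{3173 i \sqrt{19}}{3542} \approx 0.70723 + 3.9048 i$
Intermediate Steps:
$y{\left(F \right)} = F^{\frac{3}{2}}$
$Z{\left(H \right)} = \sqrt{2} \sqrt{H}$ ($Z{\left(H \right)} = \sqrt{2 H} = \sqrt{2} \sqrt{H}$)
$h{\left(o \right)} = -12$ ($h{\left(o \right)} = 4 \left(-3\right) = -12$)
$\frac{346 + h{\left(18 \right)}}{y{\left(-19 \right)} + 15} = \frac{346 - 12}{\left(-19\right)^{\frac{3}{2}} + 15} = \frac{334}{- 19 i \sqrt{19} + 15} = \frac{334}{15 - 19 i \sqrt{19}}$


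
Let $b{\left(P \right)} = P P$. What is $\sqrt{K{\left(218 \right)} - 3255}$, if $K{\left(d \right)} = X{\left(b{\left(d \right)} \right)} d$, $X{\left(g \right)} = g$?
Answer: $\sqrt{10356977} \approx 3218.2$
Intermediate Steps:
$b{\left(P \right)} = P^{2}$
$K{\left(d \right)} = d^{3}$ ($K{\left(d \right)} = d^{2} d = d^{3}$)
$\sqrt{K{\left(218 \right)} - 3255} = \sqrt{218^{3} - 3255} = \sqrt{10360232 - 3255} = \sqrt{10356977}$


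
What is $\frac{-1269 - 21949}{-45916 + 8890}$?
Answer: $\frac{11609}{18513} \approx 0.62707$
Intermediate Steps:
$\frac{-1269 - 21949}{-45916 + 8890} = - \frac{23218}{-37026} = \left(-23218\right) \left(- \frac{1}{37026}\right) = \frac{11609}{18513}$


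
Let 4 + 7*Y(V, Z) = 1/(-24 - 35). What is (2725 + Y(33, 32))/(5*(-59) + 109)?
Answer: -562594/38409 ≈ -14.647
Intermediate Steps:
Y(V, Z) = -237/413 (Y(V, Z) = -4/7 + 1/(7*(-24 - 35)) = -4/7 + (1/7)/(-59) = -4/7 + (1/7)*(-1/59) = -4/7 - 1/413 = -237/413)
(2725 + Y(33, 32))/(5*(-59) + 109) = (2725 - 237/413)/(5*(-59) + 109) = 1125188/(413*(-295 + 109)) = (1125188/413)/(-186) = (1125188/413)*(-1/186) = -562594/38409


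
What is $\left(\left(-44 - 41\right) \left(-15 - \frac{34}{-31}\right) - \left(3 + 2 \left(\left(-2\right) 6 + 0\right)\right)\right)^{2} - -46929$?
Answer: $\frac{1435344565}{961} \approx 1.4936 \cdot 10^{6}$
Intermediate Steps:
$\left(\left(-44 - 41\right) \left(-15 - \frac{34}{-31}\right) - \left(3 + 2 \left(\left(-2\right) 6 + 0\right)\right)\right)^{2} - -46929 = \left(- 85 \left(-15 - - \frac{34}{31}\right) - \left(3 + 2 \left(-12 + 0\right)\right)\right)^{2} + 46929 = \left(- 85 \left(-15 + \frac{34}{31}\right) - -21\right)^{2} + 46929 = \left(\left(-85\right) \left(- \frac{431}{31}\right) + \left(-3 + 24\right)\right)^{2} + 46929 = \left(\frac{36635}{31} + 21\right)^{2} + 46929 = \left(\frac{37286}{31}\right)^{2} + 46929 = \frac{1390245796}{961} + 46929 = \frac{1435344565}{961}$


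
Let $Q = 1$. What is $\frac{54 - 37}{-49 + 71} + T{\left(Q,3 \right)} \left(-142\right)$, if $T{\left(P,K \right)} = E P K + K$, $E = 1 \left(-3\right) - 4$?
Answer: $\frac{56249}{22} \approx 2556.8$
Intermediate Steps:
$E = -7$ ($E = -3 - 4 = -7$)
$T{\left(P,K \right)} = K - 7 K P$ ($T{\left(P,K \right)} = - 7 P K + K = - 7 K P + K = K - 7 K P$)
$\frac{54 - 37}{-49 + 71} + T{\left(Q,3 \right)} \left(-142\right) = \frac{54 - 37}{-49 + 71} + 3 \left(1 - 7\right) \left(-142\right) = \frac{17}{22} + 3 \left(1 - 7\right) \left(-142\right) = 17 \cdot \frac{1}{22} + 3 \left(-6\right) \left(-142\right) = \frac{17}{22} - -2556 = \frac{17}{22} + 2556 = \frac{56249}{22}$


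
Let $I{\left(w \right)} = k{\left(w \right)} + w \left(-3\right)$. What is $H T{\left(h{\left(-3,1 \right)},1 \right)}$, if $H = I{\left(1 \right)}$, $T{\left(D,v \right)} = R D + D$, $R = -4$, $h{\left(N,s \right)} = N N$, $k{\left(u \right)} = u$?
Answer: $54$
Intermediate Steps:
$h{\left(N,s \right)} = N^{2}$
$I{\left(w \right)} = - 2 w$ ($I{\left(w \right)} = w + w \left(-3\right) = w - 3 w = - 2 w$)
$T{\left(D,v \right)} = - 3 D$ ($T{\left(D,v \right)} = - 4 D + D = - 3 D$)
$H = -2$ ($H = \left(-2\right) 1 = -2$)
$H T{\left(h{\left(-3,1 \right)},1 \right)} = - 2 \left(- 3 \left(-3\right)^{2}\right) = - 2 \left(\left(-3\right) 9\right) = \left(-2\right) \left(-27\right) = 54$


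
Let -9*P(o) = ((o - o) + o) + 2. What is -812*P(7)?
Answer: 812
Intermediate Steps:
P(o) = -2/9 - o/9 (P(o) = -(((o - o) + o) + 2)/9 = -((0 + o) + 2)/9 = -(o + 2)/9 = -(2 + o)/9 = -2/9 - o/9)
-812*P(7) = -812*(-2/9 - 1/9*7) = -812*(-2/9 - 7/9) = -812*(-1) = 812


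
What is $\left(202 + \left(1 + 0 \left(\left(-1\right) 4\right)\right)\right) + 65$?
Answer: $268$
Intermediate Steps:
$\left(202 + \left(1 + 0 \left(\left(-1\right) 4\right)\right)\right) + 65 = \left(202 + \left(1 + 0 \left(-4\right)\right)\right) + 65 = \left(202 + \left(1 + 0\right)\right) + 65 = \left(202 + 1\right) + 65 = 203 + 65 = 268$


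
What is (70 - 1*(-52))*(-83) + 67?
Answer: -10059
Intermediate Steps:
(70 - 1*(-52))*(-83) + 67 = (70 + 52)*(-83) + 67 = 122*(-83) + 67 = -10126 + 67 = -10059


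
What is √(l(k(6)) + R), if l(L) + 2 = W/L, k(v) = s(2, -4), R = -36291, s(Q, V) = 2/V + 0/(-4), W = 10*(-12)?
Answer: I*√36053 ≈ 189.88*I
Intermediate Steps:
W = -120
s(Q, V) = 2/V (s(Q, V) = 2/V + 0*(-¼) = 2/V + 0 = 2/V)
k(v) = -½ (k(v) = 2/(-4) = 2*(-¼) = -½)
l(L) = -2 - 120/L
√(l(k(6)) + R) = √((-2 - 120/(-½)) - 36291) = √((-2 - 120*(-2)) - 36291) = √((-2 + 240) - 36291) = √(238 - 36291) = √(-36053) = I*√36053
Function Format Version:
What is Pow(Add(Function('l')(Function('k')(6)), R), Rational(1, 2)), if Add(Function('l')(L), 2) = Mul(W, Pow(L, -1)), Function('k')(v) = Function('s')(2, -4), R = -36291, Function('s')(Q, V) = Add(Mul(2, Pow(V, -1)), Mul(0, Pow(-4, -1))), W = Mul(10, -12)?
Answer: Mul(I, Pow(36053, Rational(1, 2))) ≈ Mul(189.88, I)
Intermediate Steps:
W = -120
Function('s')(Q, V) = Mul(2, Pow(V, -1)) (Function('s')(Q, V) = Add(Mul(2, Pow(V, -1)), Mul(0, Rational(-1, 4))) = Add(Mul(2, Pow(V, -1)), 0) = Mul(2, Pow(V, -1)))
Function('k')(v) = Rational(-1, 2) (Function('k')(v) = Mul(2, Pow(-4, -1)) = Mul(2, Rational(-1, 4)) = Rational(-1, 2))
Function('l')(L) = Add(-2, Mul(-120, Pow(L, -1)))
Pow(Add(Function('l')(Function('k')(6)), R), Rational(1, 2)) = Pow(Add(Add(-2, Mul(-120, Pow(Rational(-1, 2), -1))), -36291), Rational(1, 2)) = Pow(Add(Add(-2, Mul(-120, -2)), -36291), Rational(1, 2)) = Pow(Add(Add(-2, 240), -36291), Rational(1, 2)) = Pow(Add(238, -36291), Rational(1, 2)) = Pow(-36053, Rational(1, 2)) = Mul(I, Pow(36053, Rational(1, 2)))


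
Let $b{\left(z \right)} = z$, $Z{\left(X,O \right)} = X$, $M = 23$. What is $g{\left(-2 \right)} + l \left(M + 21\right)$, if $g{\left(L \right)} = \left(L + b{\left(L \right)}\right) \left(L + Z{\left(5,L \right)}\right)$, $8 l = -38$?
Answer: $-221$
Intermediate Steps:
$l = - \frac{19}{4}$ ($l = \frac{1}{8} \left(-38\right) = - \frac{19}{4} \approx -4.75$)
$g{\left(L \right)} = 2 L \left(5 + L\right)$ ($g{\left(L \right)} = \left(L + L\right) \left(L + 5\right) = 2 L \left(5 + L\right)$)
$g{\left(-2 \right)} + l \left(M + 21\right) = 2 \left(-2\right) \left(5 - 2\right) - \frac{19 \left(23 + 21\right)}{4} = 2 \left(-2\right) 3 - 209 = -12 - 209 = -221$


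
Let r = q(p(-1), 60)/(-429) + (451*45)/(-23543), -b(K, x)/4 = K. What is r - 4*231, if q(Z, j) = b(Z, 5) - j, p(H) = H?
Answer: -718441475/776919 ≈ -924.73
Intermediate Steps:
b(K, x) = -4*K
q(Z, j) = -j - 4*Z (q(Z, j) = -4*Z - j = -j - 4*Z)
r = -568319/776919 (r = (-1*60 - 4*(-1))/(-429) + (451*45)/(-23543) = (-60 + 4)*(-1/429) + 20295*(-1/23543) = -56*(-1/429) - 20295/23543 = 56/429 - 20295/23543 = -568319/776919 ≈ -0.73150)
r - 4*231 = -568319/776919 - 4*231 = -568319/776919 - 924 = -718441475/776919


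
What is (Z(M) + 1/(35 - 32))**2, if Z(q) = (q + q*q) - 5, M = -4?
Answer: 484/9 ≈ 53.778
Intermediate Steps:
Z(q) = -5 + q + q**2 (Z(q) = (q + q**2) - 5 = -5 + q + q**2)
(Z(M) + 1/(35 - 32))**2 = ((-5 - 4 + (-4)**2) + 1/(35 - 32))**2 = ((-5 - 4 + 16) + 1/3)**2 = (7 + 1/3)**2 = (22/3)**2 = 484/9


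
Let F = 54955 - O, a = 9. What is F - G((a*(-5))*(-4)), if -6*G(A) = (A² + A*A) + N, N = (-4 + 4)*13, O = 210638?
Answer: -144883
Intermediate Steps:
F = -155683 (F = 54955 - 1*210638 = 54955 - 210638 = -155683)
N = 0 (N = 0*13 = 0)
G(A) = -A²/3 (G(A) = -((A² + A*A) + 0)/6 = -((A² + A²) + 0)/6 = -(2*A² + 0)/6 = -A²/3)
F - G((a*(-5))*(-4)) = -155683 - (-1)*((9*(-5))*(-4))²/3 = -155683 - (-1)*(-45*(-4))²/3 = -155683 - (-1)*180²/3 = -155683 - (-1)*32400/3 = -155683 - 1*(-10800) = -155683 + 10800 = -144883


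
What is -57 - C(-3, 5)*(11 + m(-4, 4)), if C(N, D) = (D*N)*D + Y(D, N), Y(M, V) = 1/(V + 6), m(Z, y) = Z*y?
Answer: -1291/3 ≈ -430.33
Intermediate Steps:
Y(M, V) = 1/(6 + V)
C(N, D) = 1/(6 + N) + N*D² (C(N, D) = (D*N)*D + 1/(6 + N) = N*D² + 1/(6 + N) = 1/(6 + N) + N*D²)
-57 - C(-3, 5)*(11 + m(-4, 4)) = -57 - (1 - 3*5²*(6 - 3))/(6 - 3)*(11 - 4*4) = -57 - (1 - 3*25*3)/3*(11 - 16) = -57 - (1 - 225)/3*(-5) = -57 - (⅓)*(-224)*(-5) = -57 - (-224)*(-5)/3 = -57 - 1*1120/3 = -57 - 1120/3 = -1291/3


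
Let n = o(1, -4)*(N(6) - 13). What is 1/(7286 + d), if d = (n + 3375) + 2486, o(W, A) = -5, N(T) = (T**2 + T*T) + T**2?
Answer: 1/12672 ≈ 7.8914e-5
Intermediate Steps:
N(T) = 3*T**2 (N(T) = (T**2 + T**2) + T**2 = 2*T**2 + T**2 = 3*T**2)
n = -475 (n = -5*(3*6**2 - 13) = -5*(3*36 - 13) = -5*(108 - 13) = -5*95 = -475)
d = 5386 (d = (-475 + 3375) + 2486 = 2900 + 2486 = 5386)
1/(7286 + d) = 1/(7286 + 5386) = 1/12672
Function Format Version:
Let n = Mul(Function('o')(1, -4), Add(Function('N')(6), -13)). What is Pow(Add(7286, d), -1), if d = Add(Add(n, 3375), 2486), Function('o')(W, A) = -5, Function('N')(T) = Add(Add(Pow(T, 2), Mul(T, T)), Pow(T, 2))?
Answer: Rational(1, 12672) ≈ 7.8914e-5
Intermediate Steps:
Function('N')(T) = Mul(3, Pow(T, 2)) (Function('N')(T) = Add(Add(Pow(T, 2), Pow(T, 2)), Pow(T, 2)) = Add(Mul(2, Pow(T, 2)), Pow(T, 2)) = Mul(3, Pow(T, 2)))
n = -475 (n = Mul(-5, Add(Mul(3, Pow(6, 2)), -13)) = Mul(-5, Add(Mul(3, 36), -13)) = Mul(-5, Add(108, -13)) = Mul(-5, 95) = -475)
d = 5386 (d = Add(Add(-475, 3375), 2486) = Add(2900, 2486) = 5386)
Pow(Add(7286, d), -1) = Pow(Add(7286, 5386), -1) = Pow(12672, -1) = Rational(1, 12672)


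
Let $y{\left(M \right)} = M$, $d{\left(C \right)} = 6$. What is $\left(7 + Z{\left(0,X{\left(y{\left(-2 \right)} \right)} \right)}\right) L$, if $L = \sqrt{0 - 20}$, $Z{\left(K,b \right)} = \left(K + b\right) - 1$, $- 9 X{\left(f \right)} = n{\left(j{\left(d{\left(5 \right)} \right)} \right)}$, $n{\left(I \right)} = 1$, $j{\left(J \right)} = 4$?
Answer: $\frac{106 i \sqrt{5}}{9} \approx 26.336 i$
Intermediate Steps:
$X{\left(f \right)} = - \frac{1}{9}$ ($X{\left(f \right)} = \left(- \frac{1}{9}\right) 1 = - \frac{1}{9}$)
$Z{\left(K,b \right)} = -1 + K + b$
$L = 2 i \sqrt{5}$ ($L = \sqrt{-20} = 2 i \sqrt{5} \approx 4.4721 i$)
$\left(7 + Z{\left(0,X{\left(y{\left(-2 \right)} \right)} \right)}\right) L = \left(7 - \frac{10}{9}\right) 2 i \sqrt{5} = \frac{53 \cdot 2 i \sqrt{5}}{9} = \frac{106 i \sqrt{5}}{9}$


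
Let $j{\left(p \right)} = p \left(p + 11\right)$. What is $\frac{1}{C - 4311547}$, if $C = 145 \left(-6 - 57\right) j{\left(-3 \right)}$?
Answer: $- \frac{1}{4092307} \approx -2.4436 \cdot 10^{-7}$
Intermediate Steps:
$j{\left(p \right)} = p \left(11 + p\right)$
$C = 219240$ ($C = 145 \left(-6 - 57\right) \left(- 3 \left(11 - 3\right)\right) = 145 \left(-6 - 57\right) \left(\left(-3\right) 8\right) = 145 \left(-63\right) \left(-24\right) = \left(-9135\right) \left(-24\right) = 219240$)
$\frac{1}{C - 4311547} = \frac{1}{219240 - 4311547} = \frac{1}{-4092307} = - \frac{1}{4092307}$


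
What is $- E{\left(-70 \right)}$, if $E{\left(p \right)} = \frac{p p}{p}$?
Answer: $70$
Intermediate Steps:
$E{\left(p \right)} = p$ ($E{\left(p \right)} = \frac{p^{2}}{p} = p$)
$- E{\left(-70 \right)} = \left(-1\right) \left(-70\right) = 70$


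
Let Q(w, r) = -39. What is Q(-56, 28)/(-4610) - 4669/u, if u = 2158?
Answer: -5359982/2487095 ≈ -2.1551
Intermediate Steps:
Q(-56, 28)/(-4610) - 4669/u = -39/(-4610) - 4669/2158 = -39*(-1/4610) - 4669*1/2158 = 39/4610 - 4669/2158 = -5359982/2487095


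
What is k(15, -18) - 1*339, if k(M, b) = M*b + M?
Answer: -594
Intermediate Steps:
k(M, b) = M + M*b
k(15, -18) - 1*339 = 15*(1 - 18) - 1*339 = 15*(-17) - 339 = -255 - 339 = -594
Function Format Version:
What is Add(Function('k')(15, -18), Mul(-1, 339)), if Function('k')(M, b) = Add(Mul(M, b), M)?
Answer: -594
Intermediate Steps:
Function('k')(M, b) = Add(M, Mul(M, b))
Add(Function('k')(15, -18), Mul(-1, 339)) = Add(Mul(15, Add(1, -18)), Mul(-1, 339)) = Add(Mul(15, -17), -339) = Add(-255, -339) = -594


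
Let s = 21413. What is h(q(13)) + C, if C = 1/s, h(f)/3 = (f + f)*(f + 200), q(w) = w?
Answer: 355755583/21413 ≈ 16614.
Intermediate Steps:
h(f) = 6*f*(200 + f) (h(f) = 3*((f + f)*(f + 200)) = 3*((2*f)*(200 + f)) = 3*(2*f*(200 + f)) = 6*f*(200 + f))
C = 1/21413 ≈ 4.6701e-5
h(q(13)) + C = 6*13*(200 + 13) + 1/21413 = 6*13*213 + 1/21413 = 16614 + 1/21413 = 355755583/21413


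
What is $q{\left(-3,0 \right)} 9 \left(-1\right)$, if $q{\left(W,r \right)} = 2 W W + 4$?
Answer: $-198$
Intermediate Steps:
$q{\left(W,r \right)} = 4 + 2 W^{2}$ ($q{\left(W,r \right)} = 2 W^{2} + 4 = 4 + 2 W^{2}$)
$q{\left(-3,0 \right)} 9 \left(-1\right) = \left(4 + 2 \left(-3\right)^{2}\right) 9 \left(-1\right) = \left(4 + 2 \cdot 9\right) 9 \left(-1\right) = \left(4 + 18\right) 9 \left(-1\right) = 22 \cdot 9 \left(-1\right) = 198 \left(-1\right) = -198$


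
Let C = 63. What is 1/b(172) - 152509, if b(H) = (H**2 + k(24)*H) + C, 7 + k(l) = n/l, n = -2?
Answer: -13006882571/85286 ≈ -1.5251e+5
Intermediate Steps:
k(l) = -7 - 2/l
b(H) = 63 + H**2 - 85*H/12 (b(H) = (H**2 + (-7 - 2/24)*H) + 63 = (H**2 + (-7 - 2*1/24)*H) + 63 = (H**2 + (-7 - 1/12)*H) + 63 = (H**2 - 85*H/12) + 63 = 63 + H**2 - 85*H/12)
1/b(172) - 152509 = 1/(63 + 172**2 - 85/12*172) - 152509 = 1/(63 + 29584 - 3655/3) - 152509 = 1/(85286/3) - 152509 = 3/85286 - 152509 = -13006882571/85286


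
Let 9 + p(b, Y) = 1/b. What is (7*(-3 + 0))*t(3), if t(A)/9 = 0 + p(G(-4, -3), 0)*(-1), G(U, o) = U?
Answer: -6993/4 ≈ -1748.3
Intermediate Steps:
p(b, Y) = -9 + 1/b
t(A) = 333/4 (t(A) = 9*(0 + (-9 + 1/(-4))*(-1)) = 9*(0 + (-9 - 1/4)*(-1)) = 9*(0 - 37/4*(-1)) = 9*(0 + 37/4) = 9*(37/4) = 333/4)
(7*(-3 + 0))*t(3) = (7*(-3 + 0))*(333/4) = (7*(-3))*(333/4) = -21*333/4 = -6993/4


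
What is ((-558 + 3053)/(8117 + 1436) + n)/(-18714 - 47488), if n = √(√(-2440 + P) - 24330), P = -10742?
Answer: -2495/632427706 - √(-24330 + 13*I*√78)/66202 ≈ -9.5044e-6 - 0.0023561*I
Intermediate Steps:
n = √(-24330 + 13*I*√78) (n = √(√(-2440 - 10742) - 24330) = √(√(-13182) - 24330) = √(13*I*√78 - 24330) = √(-24330 + 13*I*√78) ≈ 0.368 + 155.98*I)
((-558 + 3053)/(8117 + 1436) + n)/(-18714 - 47488) = ((-558 + 3053)/(8117 + 1436) + √(-24330 + 13*I*√78))/(-18714 - 47488) = (2495/9553 + √(-24330 + 13*I*√78))/(-66202) = (2495*(1/9553) + √(-24330 + 13*I*√78))*(-1/66202) = (2495/9553 + √(-24330 + 13*I*√78))*(-1/66202) = -2495/632427706 - √(-24330 + 13*I*√78)/66202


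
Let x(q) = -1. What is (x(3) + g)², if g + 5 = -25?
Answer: 961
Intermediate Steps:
g = -30 (g = -5 - 25 = -30)
(x(3) + g)² = (-1 - 30)² = (-31)² = 961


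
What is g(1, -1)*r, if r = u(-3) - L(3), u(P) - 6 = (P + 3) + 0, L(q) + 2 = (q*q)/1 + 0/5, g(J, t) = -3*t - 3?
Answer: 0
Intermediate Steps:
g(J, t) = -3 - 3*t
L(q) = -2 + q**2 (L(q) = -2 + ((q*q)/1 + 0/5) = -2 + (q**2*1 + 0*(1/5)) = -2 + (q**2 + 0) = -2 + q**2)
u(P) = 9 + P (u(P) = 6 + ((P + 3) + 0) = 6 + ((3 + P) + 0) = 6 + (3 + P) = 9 + P)
r = -1 (r = (9 - 3) - (-2 + 3**2) = 6 - (-2 + 9) = 6 - 1*7 = 6 - 7 = -1)
g(1, -1)*r = (-3 - 3*(-1))*(-1) = (-3 + 3)*(-1) = 0*(-1) = 0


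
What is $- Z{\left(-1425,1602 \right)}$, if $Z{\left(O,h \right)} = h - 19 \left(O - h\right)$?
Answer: $-59115$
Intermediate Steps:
$Z{\left(O,h \right)} = - 19 O + 20 h$ ($Z{\left(O,h \right)} = h - \left(- 19 h + 19 O\right) = - 19 O + 20 h$)
$- Z{\left(-1425,1602 \right)} = - (\left(-19\right) \left(-1425\right) + 20 \cdot 1602) = - (27075 + 32040) = \left(-1\right) 59115 = -59115$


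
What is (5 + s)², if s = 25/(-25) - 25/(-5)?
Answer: 81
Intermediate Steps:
s = 4 (s = 25*(-1/25) - 25*(-⅕) = -1 + 5 = 4)
(5 + s)² = (5 + 4)² = 9² = 81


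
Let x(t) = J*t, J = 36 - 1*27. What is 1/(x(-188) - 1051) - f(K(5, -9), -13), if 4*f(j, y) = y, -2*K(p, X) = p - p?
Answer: 35655/10972 ≈ 3.2496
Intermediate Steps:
J = 9 (J = 36 - 27 = 9)
K(p, X) = 0 (K(p, X) = -(p - p)/2 = -½*0 = 0)
f(j, y) = y/4
x(t) = 9*t
1/(x(-188) - 1051) - f(K(5, -9), -13) = 1/(9*(-188) - 1051) - (-13)/4 = 1/(-1692 - 1051) - 1*(-13/4) = 1/(-2743) + 13/4 = -1/2743 + 13/4 = 35655/10972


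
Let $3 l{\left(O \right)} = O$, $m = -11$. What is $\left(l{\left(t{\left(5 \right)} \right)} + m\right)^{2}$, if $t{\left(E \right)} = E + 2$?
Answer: $\frac{676}{9} \approx 75.111$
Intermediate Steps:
$t{\left(E \right)} = 2 + E$
$l{\left(O \right)} = \frac{O}{3}$
$\left(l{\left(t{\left(5 \right)} \right)} + m\right)^{2} = \left(\frac{2 + 5}{3} - 11\right)^{2} = \left(\frac{1}{3} \cdot 7 - 11\right)^{2} = \left(\frac{7}{3} - 11\right)^{2} = \left(- \frac{26}{3}\right)^{2} = \frac{676}{9}$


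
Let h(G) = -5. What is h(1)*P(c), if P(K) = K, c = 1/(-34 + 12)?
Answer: 5/22 ≈ 0.22727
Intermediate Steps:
c = -1/22 (c = 1/(-22) = -1/22 ≈ -0.045455)
h(1)*P(c) = -5*(-1/22) = 5/22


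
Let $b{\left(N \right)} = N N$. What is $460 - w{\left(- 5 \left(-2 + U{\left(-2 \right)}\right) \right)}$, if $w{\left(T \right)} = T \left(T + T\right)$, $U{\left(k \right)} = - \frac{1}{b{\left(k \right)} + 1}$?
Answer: $218$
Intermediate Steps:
$b{\left(N \right)} = N^{2}$
$U{\left(k \right)} = - \frac{1}{1 + k^{2}}$ ($U{\left(k \right)} = - \frac{1}{k^{2} + 1} = - \frac{1}{1 + k^{2}}$)
$w{\left(T \right)} = 2 T^{2}$ ($w{\left(T \right)} = T 2 T = 2 T^{2}$)
$460 - w{\left(- 5 \left(-2 + U{\left(-2 \right)}\right) \right)} = 460 - 2 \left(- 5 \left(-2 - \frac{1}{1 + \left(-2\right)^{2}}\right)\right)^{2} = 460 - 2 \left(- 5 \left(-2 - \frac{1}{1 + 4}\right)\right)^{2} = 460 - 2 \left(- 5 \left(-2 - \frac{1}{5}\right)\right)^{2} = 460 - 2 \left(\left(-5\right) \left(- \frac{11}{5}\right)\right)^{2} = 460 - 2 \cdot 11^{2} = 460 - 2 \cdot 121 = 460 - 242 = 218$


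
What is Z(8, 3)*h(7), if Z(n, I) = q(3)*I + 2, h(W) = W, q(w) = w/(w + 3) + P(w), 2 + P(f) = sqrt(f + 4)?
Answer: -35/2 + 21*sqrt(7) ≈ 38.061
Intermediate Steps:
P(f) = -2 + sqrt(4 + f) (P(f) = -2 + sqrt(f + 4) = -2 + sqrt(4 + f))
q(w) = -2 + sqrt(4 + w) + w/(3 + w) (q(w) = w/(w + 3) + (-2 + sqrt(4 + w)) = w/(3 + w) + (-2 + sqrt(4 + w)) = -2 + sqrt(4 + w) + w/(3 + w))
Z(n, I) = 2 + I*(-3/2 + sqrt(7)) (Z(n, I) = ((-6 - 1*3 + 3*sqrt(4 + 3) + 3*sqrt(4 + 3))/(3 + 3))*I + 2 = ((-6 - 3 + 3*sqrt(7) + 3*sqrt(7))/6)*I + 2 = ((-9 + 6*sqrt(7))/6)*I + 2 = (-3/2 + sqrt(7))*I + 2 = I*(-3/2 + sqrt(7)) + 2 = 2 + I*(-3/2 + sqrt(7)))
Z(8, 3)*h(7) = (2 - 1/2*3*(3 - 2*sqrt(7)))*7 = (2 + (-9/2 + 3*sqrt(7)))*7 = (-5/2 + 3*sqrt(7))*7 = -35/2 + 21*sqrt(7)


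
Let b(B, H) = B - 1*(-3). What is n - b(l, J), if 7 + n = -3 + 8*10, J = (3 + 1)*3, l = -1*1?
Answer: 68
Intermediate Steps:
l = -1
J = 12 (J = 4*3 = 12)
b(B, H) = 3 + B (b(B, H) = B + 3 = 3 + B)
n = 70 (n = -7 + (-3 + 8*10) = -7 + (-3 + 80) = -7 + 77 = 70)
n - b(l, J) = 70 - (3 - 1) = 70 - 1*2 = 70 - 2 = 68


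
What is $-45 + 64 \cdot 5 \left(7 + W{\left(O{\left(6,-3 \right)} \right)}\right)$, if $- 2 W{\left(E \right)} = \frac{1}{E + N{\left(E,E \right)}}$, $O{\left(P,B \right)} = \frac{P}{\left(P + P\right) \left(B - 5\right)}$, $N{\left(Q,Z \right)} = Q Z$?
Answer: $\frac{14777}{3} \approx 4925.7$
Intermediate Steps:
$O{\left(P,B \right)} = \frac{1}{2 \left(-5 + B\right)}$ ($O{\left(P,B \right)} = \frac{P}{2 P \left(-5 + B\right)} = P \frac{1}{2 P \left(-5 + B\right)} = \frac{1}{2 \left(-5 + B\right)}$)
$W{\left(E \right)} = - \frac{1}{2 \left(E + E^{2}\right)}$ ($W{\left(E \right)} = - \frac{1}{2 \left(E + E E\right)} = - \frac{1}{2 \left(E + E^{2}\right)}$)
$-45 + 64 \cdot 5 \left(7 + W{\left(O{\left(6,-3 \right)} \right)}\right) = -45 + 64 \cdot 5 \left(7 - \frac{1}{2 \frac{1}{2 \left(-5 - 3\right)} \left(1 + \frac{1}{2 \left(-5 - 3\right)}\right)}\right) = -45 + 64 \cdot 5 \left(7 - \frac{1}{2 \frac{1}{2 \left(-8\right)} \left(1 + \frac{1}{2 \left(-8\right)}\right)}\right) = -45 + 64 \cdot 5 \left(7 - \frac{1}{2 \cdot \frac{1}{2} \left(- \frac{1}{8}\right) \left(1 + \frac{1}{2} \left(- \frac{1}{8}\right)\right)}\right) = -45 + 64 \cdot 5 \left(7 - \frac{1}{2 \left(- \frac{1}{16}\right) \left(1 - \frac{1}{16}\right)}\right) = -45 + 64 \cdot 5 \left(7 - - \frac{8}{\frac{15}{16}}\right) = -45 + 64 \cdot 5 \left(7 - \left(-8\right) \frac{16}{15}\right) = -45 + 64 \cdot 5 \left(7 + \frac{128}{15}\right) = -45 + 64 \cdot 5 \cdot \frac{233}{15} = -45 + 64 \cdot \frac{233}{3} = -45 + \frac{14912}{3} = \frac{14777}{3}$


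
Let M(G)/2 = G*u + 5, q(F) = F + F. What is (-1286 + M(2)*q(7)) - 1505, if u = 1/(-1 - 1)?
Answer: -2679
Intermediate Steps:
q(F) = 2*F
u = -½ (u = 1/(-2) = -½ ≈ -0.50000)
M(G) = 10 - G (M(G) = 2*(G*(-½) + 5) = 2*(-G/2 + 5) = 2*(5 - G/2) = 10 - G)
(-1286 + M(2)*q(7)) - 1505 = (-1286 + (10 - 1*2)*(2*7)) - 1505 = (-1286 + (10 - 2)*14) - 1505 = (-1286 + 8*14) - 1505 = (-1286 + 112) - 1505 = -1174 - 1505 = -2679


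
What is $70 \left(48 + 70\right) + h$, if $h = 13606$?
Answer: $21866$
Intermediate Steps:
$70 \left(48 + 70\right) + h = 70 \left(48 + 70\right) + 13606 = 70 \cdot 118 + 13606 = 8260 + 13606 = 21866$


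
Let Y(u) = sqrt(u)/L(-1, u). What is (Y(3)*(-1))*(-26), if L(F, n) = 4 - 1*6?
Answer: -13*sqrt(3) ≈ -22.517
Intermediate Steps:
L(F, n) = -2 (L(F, n) = 4 - 6 = -2)
Y(u) = -sqrt(u)/2 (Y(u) = sqrt(u)/(-2) = -sqrt(u)/2)
(Y(3)*(-1))*(-26) = (-sqrt(3)/2*(-1))*(-26) = (sqrt(3)/2)*(-26) = -13*sqrt(3)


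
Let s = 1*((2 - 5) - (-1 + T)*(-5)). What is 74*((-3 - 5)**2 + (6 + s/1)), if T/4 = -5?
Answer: -2812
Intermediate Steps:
T = -20 (T = 4*(-5) = -20)
s = -108 (s = 1*((2 - 5) - (-1 - 20)*(-5)) = 1*(-3 - (-21)*(-5)) = 1*(-3 - 1*105) = 1*(-3 - 105) = 1*(-108) = -108)
74*((-3 - 5)**2 + (6 + s/1)) = 74*((-3 - 5)**2 + (6 - 108/1)) = 74*((-8)**2 + (6 + 1*(-108))) = 74*(64 + (6 - 108)) = 74*(64 - 102) = 74*(-38) = -2812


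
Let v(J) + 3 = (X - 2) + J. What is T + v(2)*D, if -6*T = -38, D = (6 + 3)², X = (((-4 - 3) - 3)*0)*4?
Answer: -710/3 ≈ -236.67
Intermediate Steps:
X = 0 (X = ((-7 - 3)*0)*4 = -10*0*4 = 0*4 = 0)
D = 81 (D = 9² = 81)
T = 19/3 (T = -⅙*(-38) = 19/3 ≈ 6.3333)
v(J) = -5 + J (v(J) = -3 + ((0 - 2) + J) = -3 + (-2 + J) = -5 + J)
T + v(2)*D = 19/3 + (-5 + 2)*81 = 19/3 - 3*81 = 19/3 - 243 = -710/3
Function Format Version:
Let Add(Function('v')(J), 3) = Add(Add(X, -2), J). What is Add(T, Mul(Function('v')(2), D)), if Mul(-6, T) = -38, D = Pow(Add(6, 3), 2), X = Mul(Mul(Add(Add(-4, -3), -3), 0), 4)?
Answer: Rational(-710, 3) ≈ -236.67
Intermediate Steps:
X = 0 (X = Mul(Mul(Add(-7, -3), 0), 4) = Mul(Mul(-10, 0), 4) = Mul(0, 4) = 0)
D = 81 (D = Pow(9, 2) = 81)
T = Rational(19, 3) (T = Mul(Rational(-1, 6), -38) = Rational(19, 3) ≈ 6.3333)
Function('v')(J) = Add(-5, J) (Function('v')(J) = Add(-3, Add(Add(0, -2), J)) = Add(-3, Add(-2, J)) = Add(-5, J))
Add(T, Mul(Function('v')(2), D)) = Add(Rational(19, 3), Mul(Add(-5, 2), 81)) = Add(Rational(19, 3), Mul(-3, 81)) = Add(Rational(19, 3), -243) = Rational(-710, 3)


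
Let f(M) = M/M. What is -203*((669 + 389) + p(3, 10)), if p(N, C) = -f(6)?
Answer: -214571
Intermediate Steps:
f(M) = 1
p(N, C) = -1 (p(N, C) = -1*1 = -1)
-203*((669 + 389) + p(3, 10)) = -203*((669 + 389) - 1) = -203*(1058 - 1) = -203*1057 = -214571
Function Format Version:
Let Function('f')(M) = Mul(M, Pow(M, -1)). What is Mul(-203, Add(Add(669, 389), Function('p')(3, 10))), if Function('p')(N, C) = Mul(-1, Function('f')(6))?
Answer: -214571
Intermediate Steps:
Function('f')(M) = 1
Function('p')(N, C) = -1 (Function('p')(N, C) = Mul(-1, 1) = -1)
Mul(-203, Add(Add(669, 389), Function('p')(3, 10))) = Mul(-203, Add(Add(669, 389), -1)) = Mul(-203, Add(1058, -1)) = Mul(-203, 1057) = -214571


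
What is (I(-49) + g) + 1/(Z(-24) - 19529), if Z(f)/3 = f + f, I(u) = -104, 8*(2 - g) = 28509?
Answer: -576910733/157384 ≈ -3665.6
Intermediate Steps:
g = -28493/8 (g = 2 - ⅛*28509 = 2 - 28509/8 = -28493/8 ≈ -3561.6)
Z(f) = 6*f (Z(f) = 3*(f + f) = 3*(2*f) = 6*f)
(I(-49) + g) + 1/(Z(-24) - 19529) = (-104 - 28493/8) + 1/(6*(-24) - 19529) = -29325/8 + 1/(-144 - 19529) = -29325/8 + 1/(-19673) = -29325/8 - 1/19673 = -576910733/157384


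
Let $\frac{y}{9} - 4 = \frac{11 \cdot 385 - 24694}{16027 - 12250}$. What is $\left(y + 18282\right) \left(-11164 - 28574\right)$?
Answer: $- \frac{914013141930}{1259} \approx -7.2598 \cdot 10^{8}$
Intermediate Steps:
$y = - \frac{16053}{1259}$ ($y = 36 + 9 \frac{11 \cdot 385 - 24694}{16027 - 12250} = 36 + 9 \frac{4235 - 24694}{3777} = 36 + 9 \left(\left(-20459\right) \frac{1}{3777}\right) = 36 + 9 \left(- \frac{20459}{3777}\right) = 36 - \frac{61377}{1259} = - \frac{16053}{1259} \approx -12.751$)
$\left(y + 18282\right) \left(-11164 - 28574\right) = \left(- \frac{16053}{1259} + 18282\right) \left(-11164 - 28574\right) = \frac{23000985}{1259} \left(-39738\right) = - \frac{914013141930}{1259}$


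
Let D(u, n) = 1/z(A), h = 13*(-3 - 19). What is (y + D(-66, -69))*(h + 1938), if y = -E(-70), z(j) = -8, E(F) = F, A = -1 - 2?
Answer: 230867/2 ≈ 1.1543e+5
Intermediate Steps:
A = -3
h = -286 (h = 13*(-22) = -286)
D(u, n) = -1/8 (D(u, n) = 1/(-8) = -1/8)
y = 70 (y = -1*(-70) = 70)
(y + D(-66, -69))*(h + 1938) = (70 - 1/8)*(-286 + 1938) = (559/8)*1652 = 230867/2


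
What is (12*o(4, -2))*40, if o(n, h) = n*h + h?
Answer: -4800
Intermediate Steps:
o(n, h) = h + h*n (o(n, h) = h*n + h = h + h*n)
(12*o(4, -2))*40 = (12*(-2*(1 + 4)))*40 = (12*(-2*5))*40 = (12*(-10))*40 = -120*40 = -4800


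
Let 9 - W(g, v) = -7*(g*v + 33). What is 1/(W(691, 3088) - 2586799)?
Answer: 1/12350097 ≈ 8.0971e-8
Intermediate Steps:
W(g, v) = 240 + 7*g*v (W(g, v) = 9 - (-7)*(g*v + 33) = 9 - (-7)*(33 + g*v) = 9 - (-231 - 7*g*v) = 9 + (231 + 7*g*v) = 240 + 7*g*v)
1/(W(691, 3088) - 2586799) = 1/((240 + 7*691*3088) - 2586799) = 1/((240 + 14936656) - 2586799) = 1/(14936896 - 2586799) = 1/12350097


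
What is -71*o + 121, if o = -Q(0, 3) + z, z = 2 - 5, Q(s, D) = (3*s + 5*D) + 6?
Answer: 1825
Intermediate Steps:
Q(s, D) = 6 + 3*s + 5*D
z = -3
o = -24 (o = -(6 + 3*0 + 5*3) - 3 = -(6 + 0 + 15) - 3 = -1*21 - 3 = -21 - 3 = -24)
-71*o + 121 = -71*(-24) + 121 = 1704 + 121 = 1825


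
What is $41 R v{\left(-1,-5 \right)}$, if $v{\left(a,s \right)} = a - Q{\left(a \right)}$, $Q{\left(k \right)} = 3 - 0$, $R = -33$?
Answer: $5412$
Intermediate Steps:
$Q{\left(k \right)} = 3$ ($Q{\left(k \right)} = 3 + 0 = 3$)
$v{\left(a,s \right)} = -3 + a$ ($v{\left(a,s \right)} = a - 3 = -3 + a$)
$41 R v{\left(-1,-5 \right)} = 41 \left(-33\right) \left(-3 - 1\right) = \left(-1353\right) \left(-4\right) = 5412$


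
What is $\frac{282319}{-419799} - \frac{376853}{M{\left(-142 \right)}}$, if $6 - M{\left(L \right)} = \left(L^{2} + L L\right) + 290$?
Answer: $\frac{146736973319}{17048876988} \approx 8.6068$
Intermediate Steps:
$M{\left(L \right)} = -284 - 2 L^{2}$ ($M{\left(L \right)} = 6 - \left(\left(L^{2} + L L\right) + 290\right) = 6 - \left(\left(L^{2} + L^{2}\right) + 290\right) = 6 - \left(2 L^{2} + 290\right) = 6 - \left(290 + 2 L^{2}\right) = -284 - 2 L^{2}$)
$\frac{282319}{-419799} - \frac{376853}{M{\left(-142 \right)}} = \frac{282319}{-419799} - \frac{376853}{-284 - 2 \left(-142\right)^{2}} = 282319 \left(- \frac{1}{419799}\right) - \frac{376853}{-284 - 40328} = - \frac{282319}{419799} - \frac{376853}{-284 - 40328} = - \frac{282319}{419799} - \frac{376853}{-40612} = - \frac{282319}{419799} - - \frac{376853}{40612} = - \frac{282319}{419799} + \frac{376853}{40612} = \frac{146736973319}{17048876988}$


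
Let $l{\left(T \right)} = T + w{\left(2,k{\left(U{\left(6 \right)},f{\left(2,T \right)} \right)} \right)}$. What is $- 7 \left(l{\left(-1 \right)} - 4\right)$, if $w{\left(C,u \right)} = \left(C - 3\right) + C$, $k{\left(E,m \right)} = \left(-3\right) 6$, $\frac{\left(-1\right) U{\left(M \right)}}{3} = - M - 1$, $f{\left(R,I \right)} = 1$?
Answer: $28$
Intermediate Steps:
$U{\left(M \right)} = 3 + 3 M$ ($U{\left(M \right)} = - 3 \left(- M - 1\right) = - 3 \left(-1 - M\right) = 3 + 3 M$)
$k{\left(E,m \right)} = -18$
$w{\left(C,u \right)} = -3 + 2 C$ ($w{\left(C,u \right)} = \left(C + \left(-3 + 0\right)\right) + C = \left(C - 3\right) + C = \left(-3 + C\right) + C = -3 + 2 C$)
$l{\left(T \right)} = 1 + T$ ($l{\left(T \right)} = T + \left(-3 + 2 \cdot 2\right) = T + \left(-3 + 4\right) = T + 1 = 1 + T$)
$- 7 \left(l{\left(-1 \right)} - 4\right) = - 7 \left(\left(1 - 1\right) - 4\right) = - 7 \left(0 - 4\right) = \left(-7\right) \left(-4\right) = 28$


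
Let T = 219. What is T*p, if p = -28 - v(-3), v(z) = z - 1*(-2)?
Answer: -5913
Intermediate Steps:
v(z) = 2 + z (v(z) = z + 2 = 2 + z)
p = -27 (p = -28 - (2 - 3) = -28 - 1*(-1) = -28 + 1 = -27)
T*p = 219*(-27) = -5913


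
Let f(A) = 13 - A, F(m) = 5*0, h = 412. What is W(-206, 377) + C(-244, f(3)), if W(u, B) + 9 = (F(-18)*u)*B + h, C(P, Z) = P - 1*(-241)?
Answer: 400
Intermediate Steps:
F(m) = 0
C(P, Z) = 241 + P (C(P, Z) = P + 241 = 241 + P)
W(u, B) = 403 (W(u, B) = -9 + ((0*u)*B + 412) = -9 + (0*B + 412) = -9 + (0 + 412) = -9 + 412 = 403)
W(-206, 377) + C(-244, f(3)) = 403 + (241 - 244) = 403 - 3 = 400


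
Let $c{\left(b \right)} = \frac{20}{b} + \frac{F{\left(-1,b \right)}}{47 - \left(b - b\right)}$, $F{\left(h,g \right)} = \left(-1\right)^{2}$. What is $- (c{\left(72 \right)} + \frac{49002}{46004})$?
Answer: $- \frac{6636838}{4864923} \approx -1.3642$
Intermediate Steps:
$F{\left(h,g \right)} = 1$
$c{\left(b \right)} = \frac{1}{47} + \frac{20}{b}$ ($c{\left(b \right)} = \frac{20}{b} + 1 \frac{1}{47 - \left(b - b\right)} = \frac{20}{b} + 1 \frac{1}{47 - 0} = \frac{20}{b} + 1 \frac{1}{47 + 0} = \frac{20}{b} + 1 \cdot \frac{1}{47} = \frac{20}{b} + \frac{1}{47} = \frac{1}{47} + \frac{20}{b}$)
$- (c{\left(72 \right)} + \frac{49002}{46004}) = - (\frac{940 + 72}{47 \cdot 72} + \frac{49002}{46004}) = - (\frac{1}{47} \cdot \frac{1}{72} \cdot 1012 + 49002 \cdot \frac{1}{46004}) = - (\frac{253}{846} + \frac{24501}{23002}) = \left(-1\right) \frac{6636838}{4864923} = - \frac{6636838}{4864923}$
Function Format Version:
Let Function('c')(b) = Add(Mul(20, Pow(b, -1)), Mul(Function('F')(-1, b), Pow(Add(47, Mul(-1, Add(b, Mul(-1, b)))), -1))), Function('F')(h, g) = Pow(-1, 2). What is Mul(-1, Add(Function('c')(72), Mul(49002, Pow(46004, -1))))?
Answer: Rational(-6636838, 4864923) ≈ -1.3642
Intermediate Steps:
Function('F')(h, g) = 1
Function('c')(b) = Add(Rational(1, 47), Mul(20, Pow(b, -1))) (Function('c')(b) = Add(Mul(20, Pow(b, -1)), Mul(1, Pow(Add(47, Mul(-1, Add(b, Mul(-1, b)))), -1))) = Add(Mul(20, Pow(b, -1)), Mul(1, Pow(Add(47, Mul(-1, 0)), -1))) = Add(Mul(20, Pow(b, -1)), Mul(1, Pow(Add(47, 0), -1))) = Add(Mul(20, Pow(b, -1)), Mul(1, Pow(47, -1))) = Add(Mul(20, Pow(b, -1)), Mul(1, Rational(1, 47))) = Add(Mul(20, Pow(b, -1)), Rational(1, 47)) = Add(Rational(1, 47), Mul(20, Pow(b, -1))))
Mul(-1, Add(Function('c')(72), Mul(49002, Pow(46004, -1)))) = Mul(-1, Add(Mul(Rational(1, 47), Pow(72, -1), Add(940, 72)), Mul(49002, Pow(46004, -1)))) = Mul(-1, Add(Mul(Rational(1, 47), Rational(1, 72), 1012), Mul(49002, Rational(1, 46004)))) = Mul(-1, Add(Rational(253, 846), Rational(24501, 23002))) = Mul(-1, Rational(6636838, 4864923)) = Rational(-6636838, 4864923)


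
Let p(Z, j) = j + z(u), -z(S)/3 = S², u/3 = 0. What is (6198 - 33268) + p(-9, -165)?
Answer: -27235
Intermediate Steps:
u = 0 (u = 3*0 = 0)
z(S) = -3*S²
p(Z, j) = j (p(Z, j) = j - 3*0² = j - 3*0 = j + 0 = j)
(6198 - 33268) + p(-9, -165) = (6198 - 33268) - 165 = -27070 - 165 = -27235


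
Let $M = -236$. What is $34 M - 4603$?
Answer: $-12627$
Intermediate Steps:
$34 M - 4603 = 34 \left(-236\right) - 4603 = -8024 - 4603 = -12627$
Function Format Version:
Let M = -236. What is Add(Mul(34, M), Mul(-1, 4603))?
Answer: -12627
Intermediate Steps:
Add(Mul(34, M), Mul(-1, 4603)) = Add(Mul(34, -236), Mul(-1, 4603)) = Add(-8024, -4603) = -12627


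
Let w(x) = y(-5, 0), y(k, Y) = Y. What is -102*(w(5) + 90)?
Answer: -9180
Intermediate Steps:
w(x) = 0
-102*(w(5) + 90) = -102*(0 + 90) = -102*90 = -9180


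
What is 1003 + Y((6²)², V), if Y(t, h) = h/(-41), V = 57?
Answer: 41066/41 ≈ 1001.6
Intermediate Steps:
Y(t, h) = -h/41 (Y(t, h) = h*(-1/41) = -h/41)
1003 + Y((6²)², V) = 1003 - 1/41*57 = 1003 - 57/41 = 41066/41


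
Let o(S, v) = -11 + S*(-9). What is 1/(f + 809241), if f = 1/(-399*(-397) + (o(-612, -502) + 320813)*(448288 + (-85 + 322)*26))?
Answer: 148291737903/120003754272361624 ≈ 1.2357e-6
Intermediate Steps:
o(S, v) = -11 - 9*S
f = 1/148291737903 (f = 1/(-399*(-397) + ((-11 - 9*(-612)) + 320813)*(448288 + (-85 + 322)*26)) = 1/(158403 + ((-11 + 5508) + 320813)*(448288 + 237*26)) = 1/(158403 + (5497 + 320813)*(448288 + 6162)) = 1/(158403 + 326310*454450) = 1/(158403 + 148291579500) = 1/148291737903 ≈ 6.7435e-12)
1/(f + 809241) = 1/(1/148291737903 + 809241) = 1/(120003754272361624/148291737903) = 148291737903/120003754272361624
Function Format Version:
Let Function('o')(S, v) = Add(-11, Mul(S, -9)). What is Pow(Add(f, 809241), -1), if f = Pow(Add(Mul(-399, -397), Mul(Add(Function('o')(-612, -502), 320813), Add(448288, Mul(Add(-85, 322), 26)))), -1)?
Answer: Rational(148291737903, 120003754272361624) ≈ 1.2357e-6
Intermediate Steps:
Function('o')(S, v) = Add(-11, Mul(-9, S))
f = Rational(1, 148291737903) (f = Pow(Add(Mul(-399, -397), Mul(Add(Add(-11, Mul(-9, -612)), 320813), Add(448288, Mul(Add(-85, 322), 26)))), -1) = Pow(Add(158403, Mul(Add(Add(-11, 5508), 320813), Add(448288, Mul(237, 26)))), -1) = Pow(Add(158403, Mul(Add(5497, 320813), Add(448288, 6162))), -1) = Pow(Add(158403, Mul(326310, 454450)), -1) = Pow(Add(158403, 148291579500), -1) = Pow(148291737903, -1) = Rational(1, 148291737903) ≈ 6.7435e-12)
Pow(Add(f, 809241), -1) = Pow(Add(Rational(1, 148291737903), 809241), -1) = Pow(Rational(120003754272361624, 148291737903), -1) = Rational(148291737903, 120003754272361624)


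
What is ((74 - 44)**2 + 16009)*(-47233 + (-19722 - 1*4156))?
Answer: -1202415899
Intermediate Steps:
((74 - 44)**2 + 16009)*(-47233 + (-19722 - 1*4156)) = (30**2 + 16009)*(-47233 + (-19722 - 4156)) = (900 + 16009)*(-47233 - 23878) = 16909*(-71111) = -1202415899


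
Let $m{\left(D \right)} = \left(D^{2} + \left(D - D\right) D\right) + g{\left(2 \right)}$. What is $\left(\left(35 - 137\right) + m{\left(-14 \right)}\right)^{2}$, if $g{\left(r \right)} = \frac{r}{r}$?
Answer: $9025$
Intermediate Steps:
$g{\left(r \right)} = 1$
$m{\left(D \right)} = 1 + D^{2}$ ($m{\left(D \right)} = \left(D^{2} + \left(D - D\right) D\right) + 1 = \left(D^{2} + 0 D\right) + 1 = \left(D^{2} + 0\right) + 1 = D^{2} + 1 = 1 + D^{2}$)
$\left(\left(35 - 137\right) + m{\left(-14 \right)}\right)^{2} = \left(\left(35 - 137\right) + \left(1 + \left(-14\right)^{2}\right)\right)^{2} = \left(\left(35 - 137\right) + \left(1 + 196\right)\right)^{2} = \left(-102 + 197\right)^{2} = 95^{2} = 9025$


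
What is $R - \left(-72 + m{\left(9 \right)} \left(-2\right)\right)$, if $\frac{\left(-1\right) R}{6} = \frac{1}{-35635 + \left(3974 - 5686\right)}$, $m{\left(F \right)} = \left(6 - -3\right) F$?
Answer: $\frac{2913068}{12449} \approx 234.0$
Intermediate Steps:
$m{\left(F \right)} = 9 F$ ($m{\left(F \right)} = \left(6 + 3\right) F = 9 F$)
$R = \frac{2}{12449}$ ($R = - \frac{6}{-35635 + \left(3974 - 5686\right)} = - \frac{6}{-35635 - 1712} = - \frac{6}{-37347} = \left(-6\right) \left(- \frac{1}{37347}\right) = \frac{2}{12449} \approx 0.00016066$)
$R - \left(-72 + m{\left(9 \right)} \left(-2\right)\right) = \frac{2}{12449} - \left(-72 + 9 \cdot 9 \left(-2\right)\right) = \frac{2}{12449} - \left(-72 + 81 \left(-2\right)\right) = \frac{2}{12449} - \left(-72 - 162\right) = \frac{2}{12449} - -234 = \frac{2}{12449} + 234 = \frac{2913068}{12449}$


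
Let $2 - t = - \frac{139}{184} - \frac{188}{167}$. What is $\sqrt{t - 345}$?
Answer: $\frac{i \sqrt{80521948118}}{15364} \approx 18.469 i$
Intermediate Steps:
$t = \frac{119261}{30728}$ ($t = 2 - \left(- \frac{139}{184} - \frac{188}{167}\right) = 2 - - \frac{57805}{30728} = 2 + \frac{57805}{30728} = \frac{119261}{30728} \approx 3.8812$)
$\sqrt{t - 345} = \sqrt{\frac{119261}{30728} - 345} = \sqrt{- \frac{10481899}{30728}} = \frac{i \sqrt{80521948118}}{15364}$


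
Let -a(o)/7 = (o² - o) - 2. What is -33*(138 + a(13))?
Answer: 31020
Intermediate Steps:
a(o) = 14 - 7*o² + 7*o (a(o) = -7*((o² - o) - 2) = -7*(-2 + o² - o) = 14 - 7*o² + 7*o)
-33*(138 + a(13)) = -33*(138 + (14 - 7*13² + 7*13)) = -33*(138 + (14 - 7*169 + 91)) = -33*(138 + (14 - 1183 + 91)) = -33*(138 - 1078) = -33*(-940) = 31020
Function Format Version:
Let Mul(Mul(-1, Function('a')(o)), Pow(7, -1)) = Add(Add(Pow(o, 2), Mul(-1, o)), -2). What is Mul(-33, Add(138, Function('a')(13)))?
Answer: 31020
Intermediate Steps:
Function('a')(o) = Add(14, Mul(-7, Pow(o, 2)), Mul(7, o)) (Function('a')(o) = Mul(-7, Add(Add(Pow(o, 2), Mul(-1, o)), -2)) = Mul(-7, Add(-2, Pow(o, 2), Mul(-1, o))) = Add(14, Mul(-7, Pow(o, 2)), Mul(7, o)))
Mul(-33, Add(138, Function('a')(13))) = Mul(-33, Add(138, Add(14, Mul(-7, Pow(13, 2)), Mul(7, 13)))) = Mul(-33, Add(138, Add(14, Mul(-7, 169), 91))) = Mul(-33, Add(138, Add(14, -1183, 91))) = Mul(-33, Add(138, -1078)) = Mul(-33, -940) = 31020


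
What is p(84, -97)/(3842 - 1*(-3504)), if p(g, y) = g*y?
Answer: -4074/3673 ≈ -1.1092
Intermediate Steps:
p(84, -97)/(3842 - 1*(-3504)) = (84*(-97))/(3842 - 1*(-3504)) = -8148/(3842 + 3504) = -8148/7346 = -8148*1/7346 = -4074/3673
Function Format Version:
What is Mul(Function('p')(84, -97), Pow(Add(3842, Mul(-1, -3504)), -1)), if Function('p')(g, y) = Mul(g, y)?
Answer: Rational(-4074, 3673) ≈ -1.1092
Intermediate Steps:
Mul(Function('p')(84, -97), Pow(Add(3842, Mul(-1, -3504)), -1)) = Mul(Mul(84, -97), Pow(Add(3842, Mul(-1, -3504)), -1)) = Mul(-8148, Pow(Add(3842, 3504), -1)) = Mul(-8148, Pow(7346, -1)) = Mul(-8148, Rational(1, 7346)) = Rational(-4074, 3673)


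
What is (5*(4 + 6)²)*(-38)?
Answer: -19000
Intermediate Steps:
(5*(4 + 6)²)*(-38) = (5*10²)*(-38) = (5*100)*(-38) = 500*(-38) = -19000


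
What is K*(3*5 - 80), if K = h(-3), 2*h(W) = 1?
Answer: -65/2 ≈ -32.500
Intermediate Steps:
h(W) = 1/2 (h(W) = (1/2)*1 = 1/2)
K = 1/2 ≈ 0.50000
K*(3*5 - 80) = (3*5 - 80)/2 = (15 - 80)/2 = (1/2)*(-65) = -65/2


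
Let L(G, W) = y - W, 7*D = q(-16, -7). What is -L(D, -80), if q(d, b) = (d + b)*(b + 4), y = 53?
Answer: -133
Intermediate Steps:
q(d, b) = (4 + b)*(b + d) (q(d, b) = (b + d)*(4 + b) = (4 + b)*(b + d))
D = 69/7 (D = ((-7)² + 4*(-7) + 4*(-16) - 7*(-16))/7 = (49 - 28 - 64 + 112)/7 = (⅐)*69 = 69/7 ≈ 9.8571)
L(G, W) = 53 - W
-L(D, -80) = -(53 - 1*(-80)) = -(53 + 80) = -1*133 = -133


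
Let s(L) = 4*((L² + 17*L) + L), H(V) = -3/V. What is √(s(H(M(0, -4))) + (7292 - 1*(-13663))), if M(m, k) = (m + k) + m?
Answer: √84045/2 ≈ 144.95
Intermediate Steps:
M(m, k) = k + 2*m (M(m, k) = (k + m) + m = k + 2*m)
s(L) = 4*L² + 72*L (s(L) = 4*(L² + 18*L) = 4*L² + 72*L)
√(s(H(M(0, -4))) + (7292 - 1*(-13663))) = √(4*(-3/(-4 + 2*0))*(18 - 3/(-4 + 2*0)) + (7292 - 1*(-13663))) = √(4*(-3/(-4 + 0))*(18 - 3/(-4 + 0)) + (7292 + 13663)) = √(4*(-3/(-4))*(18 - 3/(-4)) + 20955) = √(4*(-3*(-¼))*(18 - 3*(-¼)) + 20955) = √(4*(¾)*(18 + ¾) + 20955) = √(4*(¾)*(75/4) + 20955) = √(225/4 + 20955) = √(84045/4) = √84045/2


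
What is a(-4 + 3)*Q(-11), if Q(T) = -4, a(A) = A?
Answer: 4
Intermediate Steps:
a(-4 + 3)*Q(-11) = (-4 + 3)*(-4) = -1*(-4) = 4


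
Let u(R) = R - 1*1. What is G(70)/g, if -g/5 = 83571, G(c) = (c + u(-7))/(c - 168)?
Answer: 31/20474895 ≈ 1.5140e-6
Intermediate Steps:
u(R) = -1 + R (u(R) = R - 1 = -1 + R)
G(c) = (-8 + c)/(-168 + c) (G(c) = (c + (-1 - 7))/(c - 168) = (c - 8)/(-168 + c) = (-8 + c)/(-168 + c))
g = -417855 (g = -5*83571 = -417855)
G(70)/g = ((-8 + 70)/(-168 + 70))/(-417855) = (62/(-98))*(-1/417855) = -1/98*62*(-1/417855) = -31/49*(-1/417855) = 31/20474895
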